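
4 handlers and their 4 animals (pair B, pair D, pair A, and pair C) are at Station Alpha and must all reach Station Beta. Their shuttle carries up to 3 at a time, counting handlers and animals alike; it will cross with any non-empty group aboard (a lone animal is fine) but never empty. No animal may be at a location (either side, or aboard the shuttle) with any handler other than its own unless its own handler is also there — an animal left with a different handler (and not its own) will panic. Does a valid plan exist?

Yes

1. animal B and handler B cross → Station Beta.
2. handler B crosses ← Station Alpha.
3. animal D, handler B, and handler D cross → Station Beta.
4. animal B and handler B cross ← Station Alpha.
5. handler A, handler B, and handler C cross → Station Beta.
6. animal D crosses ← Station Alpha.
7. animal B and animal D cross → Station Beta.
8. animal B crosses ← Station Alpha.
9. animal A, animal B, and animal C cross → Station Beta.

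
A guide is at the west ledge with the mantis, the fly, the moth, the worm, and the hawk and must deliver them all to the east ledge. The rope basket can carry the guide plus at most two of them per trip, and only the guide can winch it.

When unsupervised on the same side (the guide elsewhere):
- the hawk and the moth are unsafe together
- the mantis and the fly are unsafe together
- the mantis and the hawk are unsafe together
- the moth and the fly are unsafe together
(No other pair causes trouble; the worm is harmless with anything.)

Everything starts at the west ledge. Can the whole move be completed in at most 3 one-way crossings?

No

Counting alone: the guide can take at most 2 across per trip to the east ledge, so moving all 5 needs at least 3 loaded trips out, with a return between consecutive ones — at least 5 crossings.
Since 3 < 5, 3 crossings cannot be enough. (The shortest complete plan in fact takes 5:)
1. Guide goes to the east ledge with the mantis and the moth.
2. Guide goes back to the west ledge alone.
3. Guide goes to the east ledge with the worm.
4. Guide goes back to the west ledge alone.
5. Guide goes to the east ledge with the fly and the hawk.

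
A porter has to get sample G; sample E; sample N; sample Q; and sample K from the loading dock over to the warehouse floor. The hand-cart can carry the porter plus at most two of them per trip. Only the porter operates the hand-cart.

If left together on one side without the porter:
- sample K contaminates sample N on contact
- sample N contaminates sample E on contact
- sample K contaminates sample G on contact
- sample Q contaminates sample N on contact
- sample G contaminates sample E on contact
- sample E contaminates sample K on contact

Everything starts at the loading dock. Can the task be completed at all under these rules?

No

Whatever the first load, the items left behind include a forbidden pair without the porter. No opening move is safe, so no plan exists.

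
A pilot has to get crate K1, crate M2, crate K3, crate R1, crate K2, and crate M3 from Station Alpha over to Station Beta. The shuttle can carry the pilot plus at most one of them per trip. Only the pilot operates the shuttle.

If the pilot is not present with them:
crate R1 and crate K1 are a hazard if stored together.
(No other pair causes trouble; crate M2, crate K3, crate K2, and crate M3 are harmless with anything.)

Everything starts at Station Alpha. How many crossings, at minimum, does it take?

Counting alone: the pilot can take at most 1 across per trip to Station Beta, so moving all 6 needs at least 6 loaded trips out, with a return between consecutive ones — at least 11 crossings.
The plan below uses exactly 11 crossings, so it is optimal:
1. Pilot goes to Station Beta with crate K1.  [Station Alpha: crate K2, crate K3, crate M2, crate M3, crate R1 | Station Beta: crate K1]
2. Pilot goes back to Station Alpha alone.  [Station Alpha: crate K2, crate K3, crate M2, crate M3, crate R1 | Station Beta: crate K1]
3. Pilot goes to Station Beta with crate M2.  [Station Alpha: crate K2, crate K3, crate M3, crate R1 | Station Beta: crate K1, crate M2]
4. Pilot goes back to Station Alpha alone.  [Station Alpha: crate K2, crate K3, crate M3, crate R1 | Station Beta: crate K1, crate M2]
5. Pilot goes to Station Beta with crate K3.  [Station Alpha: crate K2, crate M3, crate R1 | Station Beta: crate K1, crate K3, crate M2]
6. Pilot goes back to Station Alpha alone.  [Station Alpha: crate K2, crate M3, crate R1 | Station Beta: crate K1, crate K3, crate M2]
7. Pilot goes to Station Beta with crate K2.  [Station Alpha: crate M3, crate R1 | Station Beta: crate K1, crate K2, crate K3, crate M2]
8. Pilot goes back to Station Alpha alone.  [Station Alpha: crate M3, crate R1 | Station Beta: crate K1, crate K2, crate K3, crate M2]
9. Pilot goes to Station Beta with crate M3.  [Station Alpha: crate R1 | Station Beta: crate K1, crate K2, crate K3, crate M2, crate M3]
10. Pilot goes back to Station Alpha alone.  [Station Alpha: crate R1 | Station Beta: crate K1, crate K2, crate K3, crate M2, crate M3]
11. Pilot goes to Station Beta with crate R1.  [Station Alpha: — | Station Beta: crate K1, crate K2, crate K3, crate M2, crate M3, crate R1]

11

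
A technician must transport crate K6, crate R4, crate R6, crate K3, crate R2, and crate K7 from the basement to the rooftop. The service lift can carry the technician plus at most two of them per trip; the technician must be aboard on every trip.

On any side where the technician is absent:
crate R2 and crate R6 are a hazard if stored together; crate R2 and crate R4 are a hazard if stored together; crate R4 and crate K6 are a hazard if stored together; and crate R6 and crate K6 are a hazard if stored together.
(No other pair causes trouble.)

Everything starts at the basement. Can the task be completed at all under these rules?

1. Technician goes to the rooftop with crate K6 and crate R2.  [the basement: crate K3, crate K7, crate R4, crate R6 | the rooftop: crate K6, crate R2]
2. Technician goes back to the basement alone.  [the basement: crate K3, crate K7, crate R4, crate R6 | the rooftop: crate K6, crate R2]
3. Technician goes to the rooftop with crate K3 and crate K7.  [the basement: crate R4, crate R6 | the rooftop: crate K3, crate K6, crate K7, crate R2]
4. Technician goes back to the basement alone.  [the basement: crate R4, crate R6 | the rooftop: crate K3, crate K6, crate K7, crate R2]
5. Technician goes to the rooftop with crate R4 and crate R6.  [the basement: — | the rooftop: crate K3, crate K6, crate K7, crate R2, crate R4, crate R6]

Yes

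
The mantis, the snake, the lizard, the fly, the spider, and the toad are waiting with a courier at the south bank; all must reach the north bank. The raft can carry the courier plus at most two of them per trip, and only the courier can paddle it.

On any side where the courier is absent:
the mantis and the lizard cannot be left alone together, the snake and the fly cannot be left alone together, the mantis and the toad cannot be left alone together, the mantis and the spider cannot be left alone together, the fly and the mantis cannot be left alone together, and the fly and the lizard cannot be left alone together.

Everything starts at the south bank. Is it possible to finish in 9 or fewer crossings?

Yes — this plan uses 9 crossings (≤ 9):
1. Courier goes to the north bank with the fly and the mantis.  [the south bank: the lizard, the snake, the spider, the toad | the north bank: the fly, the mantis]
2. Courier goes back to the south bank with the mantis.  [the south bank: the lizard, the mantis, the snake, the spider, the toad | the north bank: the fly]
3. Courier goes to the north bank with the mantis and the snake.  [the south bank: the lizard, the spider, the toad | the north bank: the fly, the mantis, the snake]
4. Courier goes back to the south bank with the fly.  [the south bank: the fly, the lizard, the spider, the toad | the north bank: the mantis, the snake]
5. Courier goes to the north bank with the lizard and the spider.  [the south bank: the fly, the toad | the north bank: the lizard, the mantis, the snake, the spider]
6. Courier goes back to the south bank with the mantis.  [the south bank: the fly, the mantis, the toad | the north bank: the lizard, the snake, the spider]
7. Courier goes to the north bank with the mantis and the toad.  [the south bank: the fly | the north bank: the lizard, the mantis, the snake, the spider, the toad]
8. Courier goes back to the south bank with the mantis.  [the south bank: the fly, the mantis | the north bank: the lizard, the snake, the spider, the toad]
9. Courier goes to the north bank with the fly and the mantis.  [the south bank: — | the north bank: the fly, the lizard, the mantis, the snake, the spider, the toad]

Yes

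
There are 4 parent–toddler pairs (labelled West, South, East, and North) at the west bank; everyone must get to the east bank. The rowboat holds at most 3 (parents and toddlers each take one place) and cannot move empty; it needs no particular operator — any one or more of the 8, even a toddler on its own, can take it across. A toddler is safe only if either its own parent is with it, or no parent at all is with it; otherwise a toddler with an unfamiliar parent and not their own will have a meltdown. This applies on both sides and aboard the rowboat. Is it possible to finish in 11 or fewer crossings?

Yes

Yes — this plan uses 9 crossings (≤ 11):
1. parent West and toddler West cross → the east bank.
2. parent West crosses ← the west bank.
3. parent South, parent West, and toddler South cross → the east bank.
4. parent West and toddler West cross ← the west bank.
5. parent East, parent North, and parent West cross → the east bank.
6. toddler South crosses ← the west bank.
7. toddler South and toddler West cross → the east bank.
8. toddler West crosses ← the west bank.
9. toddler East, toddler North, and toddler West cross → the east bank.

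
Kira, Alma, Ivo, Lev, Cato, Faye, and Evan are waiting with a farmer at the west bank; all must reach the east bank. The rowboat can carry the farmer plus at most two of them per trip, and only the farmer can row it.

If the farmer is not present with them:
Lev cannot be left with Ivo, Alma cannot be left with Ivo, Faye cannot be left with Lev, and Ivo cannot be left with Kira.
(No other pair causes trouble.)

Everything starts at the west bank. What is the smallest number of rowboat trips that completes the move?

7

Counting alone: the farmer can take at most 2 across per trip to the east bank, so moving all 7 needs at least 4 loaded trips out, with a return between consecutive ones — at least 7 crossings.
The plan below uses exactly 7 crossings, so it is optimal:
1. Farmer goes to the east bank with Ivo and Lev.
2. Farmer goes back to the west bank with Ivo.
3. Farmer goes to the east bank with Alma and Kira.
4. Farmer goes back to the west bank alone.
5. Farmer goes to the east bank with Cato and Evan.
6. Farmer goes back to the west bank alone.
7. Farmer goes to the east bank with Faye and Ivo.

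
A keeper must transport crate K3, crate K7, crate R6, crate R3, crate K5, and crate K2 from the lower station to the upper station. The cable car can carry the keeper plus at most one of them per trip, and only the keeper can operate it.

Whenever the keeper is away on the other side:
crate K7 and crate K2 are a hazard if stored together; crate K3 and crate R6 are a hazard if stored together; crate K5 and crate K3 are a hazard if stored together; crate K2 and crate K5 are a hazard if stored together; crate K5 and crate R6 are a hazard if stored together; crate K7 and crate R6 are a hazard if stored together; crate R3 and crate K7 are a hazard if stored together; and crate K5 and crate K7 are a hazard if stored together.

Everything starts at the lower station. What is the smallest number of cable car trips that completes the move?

Whatever the first load, the items left behind include a forbidden pair without the keeper. No opening move is safe, so no plan exists.

impossible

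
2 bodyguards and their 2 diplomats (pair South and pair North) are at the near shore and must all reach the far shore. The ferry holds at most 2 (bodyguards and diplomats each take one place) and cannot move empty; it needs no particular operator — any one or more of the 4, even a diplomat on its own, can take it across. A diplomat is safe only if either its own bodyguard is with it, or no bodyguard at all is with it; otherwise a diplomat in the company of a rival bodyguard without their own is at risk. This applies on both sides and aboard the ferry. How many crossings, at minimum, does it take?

5

Counting alone: each trip to the far shore takes at most 2 across and each return brings at least 1 back, so after t trips out (and t−1 returns) at most 2t − (t−1) of the 4 are across; that first reaches 4 at t = 3, so at least 5 crossings are needed.
The plan below uses exactly 5 crossings, so it is optimal:
1. bodyguard South and diplomat South cross → the far shore.
2. bodyguard South crosses ← the near shore.
3. bodyguard North and bodyguard South cross → the far shore.
4. bodyguard North crosses ← the near shore.
5. bodyguard North and diplomat North cross → the far shore.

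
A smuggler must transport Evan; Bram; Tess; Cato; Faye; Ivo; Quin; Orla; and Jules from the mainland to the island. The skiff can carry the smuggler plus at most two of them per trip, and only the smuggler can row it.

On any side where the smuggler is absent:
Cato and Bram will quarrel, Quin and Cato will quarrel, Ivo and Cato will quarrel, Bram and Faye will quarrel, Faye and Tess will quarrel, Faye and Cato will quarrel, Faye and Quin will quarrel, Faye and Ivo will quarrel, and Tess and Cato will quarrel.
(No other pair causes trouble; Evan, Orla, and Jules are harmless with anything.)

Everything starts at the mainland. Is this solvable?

No

Following every safe sequence of crossings from the start, the most of the 9 that can be at the island as the skiff arrives there on crossings 1, 3, 5, 7, 9 is 2, 3, 4, 5, 6 respectively; the best ever achieved is 6 of 9.
From crossing 11 on, no configuration arises that was not already reachable earlier: only 96 distinct safe configurations (who is on which side, and where the skiff is) can ever be reached, none of them has everyone across, and every continuation just revisits them. So no valid plan exists.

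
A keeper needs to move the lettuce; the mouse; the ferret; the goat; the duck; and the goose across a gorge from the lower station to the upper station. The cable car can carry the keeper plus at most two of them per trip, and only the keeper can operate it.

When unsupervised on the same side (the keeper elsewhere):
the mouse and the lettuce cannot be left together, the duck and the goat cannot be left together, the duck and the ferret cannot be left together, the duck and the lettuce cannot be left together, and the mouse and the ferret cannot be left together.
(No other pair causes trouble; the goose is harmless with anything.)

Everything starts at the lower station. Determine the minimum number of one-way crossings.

7

Counting alone: the keeper can take at most 2 across per trip to the upper station, so moving all 6 needs at least 3 loaded trips out, with a return between consecutive ones — at least 5 crossings.
The safety rule pushes this higher. Following every safe sequence of crossings, the most of the 6 that can be at the upper station as the cable car arrives there on crossing 5 is 5 — never all 6.
So no plan with fewer than 7 crossings exists, and this one achieves 7:
1. Keeper goes to the upper station with the duck and the mouse.
2. Keeper goes back to the lower station alone.
3. Keeper goes to the upper station with the ferret and the lettuce.
4. Keeper goes back to the lower station with the duck and the mouse.
5. Keeper goes to the upper station with the goat and the goose.
6. Keeper goes back to the lower station alone.
7. Keeper goes to the upper station with the duck and the mouse.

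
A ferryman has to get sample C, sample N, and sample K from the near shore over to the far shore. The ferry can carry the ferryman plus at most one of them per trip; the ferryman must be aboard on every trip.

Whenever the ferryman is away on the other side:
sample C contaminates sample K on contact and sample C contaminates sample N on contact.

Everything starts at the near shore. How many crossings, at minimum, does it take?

Counting alone: the ferryman can take at most 1 across per trip to the far shore, so moving all 3 needs at least 3 loaded trips out, with a return between consecutive ones — at least 5 crossings.
The safety rule pushes this higher. Following every safe sequence of crossings, the most of the 3 that can be at the far shore as the ferry arrives there on crossing 5 is 2 — never all 3.
So no plan with fewer than 7 crossings exists, and this one achieves 7:
1. Ferryman goes to the far shore with sample C.  [the near shore: sample K, sample N | the far shore: sample C]
2. Ferryman goes back to the near shore alone.  [the near shore: sample K, sample N | the far shore: sample C]
3. Ferryman goes to the far shore with sample N.  [the near shore: sample K | the far shore: sample C, sample N]
4. Ferryman goes back to the near shore with sample C.  [the near shore: sample C, sample K | the far shore: sample N]
5. Ferryman goes to the far shore with sample K.  [the near shore: sample C | the far shore: sample K, sample N]
6. Ferryman goes back to the near shore alone.  [the near shore: sample C | the far shore: sample K, sample N]
7. Ferryman goes to the far shore with sample C.  [the near shore: — | the far shore: sample C, sample K, sample N]

7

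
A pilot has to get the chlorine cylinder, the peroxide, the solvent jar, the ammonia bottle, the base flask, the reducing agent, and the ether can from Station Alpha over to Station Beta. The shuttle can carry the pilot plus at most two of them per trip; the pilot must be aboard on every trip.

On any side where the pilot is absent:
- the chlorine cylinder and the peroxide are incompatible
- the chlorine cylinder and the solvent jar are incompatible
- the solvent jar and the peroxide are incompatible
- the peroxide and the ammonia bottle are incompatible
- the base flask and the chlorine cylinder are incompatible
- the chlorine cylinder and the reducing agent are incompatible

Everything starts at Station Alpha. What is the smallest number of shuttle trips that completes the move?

Counting alone: the pilot can take at most 2 across per trip to Station Beta, so moving all 7 needs at least 4 loaded trips out, with a return between consecutive ones — at least 7 crossings.
The safety rule pushes this higher. Following every safe sequence of crossings, the most of the 7 that can be at Station Beta as the shuttle arrives there on crossings 7, 9 is 5, 6 respectively — never all 7.
So no plan with fewer than 11 crossings exists, and this one achieves 11:
1. Pilot goes to Station Beta with the chlorine cylinder and the peroxide.
2. Pilot goes back to Station Alpha with the chlorine cylinder.
3. Pilot goes to Station Beta with the ammonia bottle and the chlorine cylinder.
4. Pilot goes back to Station Alpha with the peroxide.
5. Pilot goes to Station Beta with the ether can and the peroxide.
6. Pilot goes back to Station Alpha with the peroxide.
7. Pilot goes to Station Beta with the base flask and the solvent jar.
8. Pilot goes back to Station Alpha with the chlorine cylinder.
9. Pilot goes to Station Beta with the chlorine cylinder and the reducing agent.
10. Pilot goes back to Station Alpha with the chlorine cylinder.
11. Pilot goes to Station Beta with the chlorine cylinder and the peroxide.

11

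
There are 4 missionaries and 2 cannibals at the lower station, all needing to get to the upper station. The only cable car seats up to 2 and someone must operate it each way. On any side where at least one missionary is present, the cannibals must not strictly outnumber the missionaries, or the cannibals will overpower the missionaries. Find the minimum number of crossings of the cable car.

9

Counting alone: each trip to the upper station takes at most 2 across and each return brings at least 1 back, so after t trips out (and t−1 returns) at most 2t − (t−1) of the 6 are across; that first reaches 6 at t = 5, so at least 9 crossings are needed.
The plan below uses exactly 9 crossings, so it is optimal:
1. 2 cannibals → the upper station.  (the lower station: 4M 0C; the upper station: 0M 2C)
2. 1 cannibal ← the lower station.  (the lower station: 4M 1C; the upper station: 0M 1C)
3. 2 missionaries → the upper station.  (the lower station: 2M 1C; the upper station: 2M 1C)
4. 1 cannibal ← the lower station.  (the lower station: 2M 2C; the upper station: 2M 0C)
5. 2 cannibals → the upper station.  (the lower station: 2M 0C; the upper station: 2M 2C)
6. 1 cannibal ← the lower station.  (the lower station: 2M 1C; the upper station: 2M 1C)
7. 1 missionary and 1 cannibal → the upper station.  (the lower station: 1M 0C; the upper station: 3M 2C)
8. 1 cannibal ← the lower station.  (the lower station: 1M 1C; the upper station: 3M 1C)
9. 1 missionary and 1 cannibal → the upper station.  (the lower station: 0M 0C; the upper station: 4M 2C)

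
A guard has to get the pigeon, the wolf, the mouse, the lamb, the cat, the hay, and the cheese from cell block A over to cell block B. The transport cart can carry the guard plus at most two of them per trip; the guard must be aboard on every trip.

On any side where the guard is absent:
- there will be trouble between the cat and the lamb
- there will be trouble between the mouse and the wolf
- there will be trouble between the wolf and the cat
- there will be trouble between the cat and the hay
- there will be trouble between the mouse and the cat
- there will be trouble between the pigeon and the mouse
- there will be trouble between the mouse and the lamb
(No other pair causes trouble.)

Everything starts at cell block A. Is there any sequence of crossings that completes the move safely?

Yes

1. Guard goes to cell block B with the cat and the mouse.
2. Guard goes back to cell block A with the mouse.
3. Guard goes to cell block B with the mouse and the pigeon.
4. Guard goes back to cell block A with the mouse.
5. Guard goes to cell block B with the lamb and the wolf.
6. Guard goes back to cell block A with the cat.
7. Guard goes to cell block B with the hay and the mouse.
8. Guard goes back to cell block A with the mouse.
9. Guard goes to cell block B with the cheese and the mouse.
10. Guard goes back to cell block A with the mouse.
11. Guard goes to cell block B with the cat and the mouse.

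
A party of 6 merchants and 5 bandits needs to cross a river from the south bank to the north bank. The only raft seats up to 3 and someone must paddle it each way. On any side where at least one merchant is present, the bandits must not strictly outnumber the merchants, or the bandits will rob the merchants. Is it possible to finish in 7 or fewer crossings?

No

Counting alone: each trip to the north bank takes at most 3 across and each return brings at least 1 back, so after t trips out (and t−1 returns) at most 3t − (t−1) of the 11 are across; that first reaches 11 at t = 5, so at least 9 crossings are needed.
Since 7 < 9, 7 crossings cannot be enough. (The shortest complete plan in fact takes 9:)
1. 3 bandits → the north bank.  (the south bank: 6M 2B; the north bank: 0M 3B)
2. 1 bandit ← the south bank.  (the south bank: 6M 3B; the north bank: 0M 2B)
3. 3 merchants → the north bank.  (the south bank: 3M 3B; the north bank: 3M 2B)
4. 1 merchant ← the south bank.  (the south bank: 4M 3B; the north bank: 2M 2B)
5. 2 merchants and 1 bandit → the north bank.  (the south bank: 2M 2B; the north bank: 4M 3B)
6. 1 merchant ← the south bank.  (the south bank: 3M 2B; the north bank: 3M 3B)
7. 2 merchants and 1 bandit → the north bank.  (the south bank: 1M 1B; the north bank: 5M 4B)
8. 1 merchant ← the south bank.  (the south bank: 2M 1B; the north bank: 4M 4B)
9. 2 merchants and 1 bandit → the north bank.  (the south bank: 0M 0B; the north bank: 6M 5B)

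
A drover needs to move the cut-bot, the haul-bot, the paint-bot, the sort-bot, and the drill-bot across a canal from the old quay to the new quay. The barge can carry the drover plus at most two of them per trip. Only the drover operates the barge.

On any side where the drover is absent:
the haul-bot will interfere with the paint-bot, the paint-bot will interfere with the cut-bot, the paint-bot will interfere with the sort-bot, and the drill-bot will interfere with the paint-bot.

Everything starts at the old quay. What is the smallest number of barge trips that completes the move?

7

Counting alone: the drover can take at most 2 across per trip to the new quay, so moving all 5 needs at least 3 loaded trips out, with a return between consecutive ones — at least 5 crossings.
The safety rule pushes this higher. Following every safe sequence of crossings, the most of the 5 that can be at the new quay as the barge arrives there on crossing 5 is 4 — never all 5.
So no plan with fewer than 7 crossings exists, and this one achieves 7:
1. Drover goes to the new quay with the paint-bot.  [the old quay: the cut-bot, the drill-bot, the haul-bot, the sort-bot | the new quay: the paint-bot]
2. Drover goes back to the old quay alone.  [the old quay: the cut-bot, the drill-bot, the haul-bot, the sort-bot | the new quay: the paint-bot]
3. Drover goes to the new quay with the cut-bot and the haul-bot.  [the old quay: the drill-bot, the sort-bot | the new quay: the cut-bot, the haul-bot, the paint-bot]
4. Drover goes back to the old quay with the paint-bot.  [the old quay: the drill-bot, the paint-bot, the sort-bot | the new quay: the cut-bot, the haul-bot]
5. Drover goes to the new quay with the paint-bot and the sort-bot.  [the old quay: the drill-bot | the new quay: the cut-bot, the haul-bot, the paint-bot, the sort-bot]
6. Drover goes back to the old quay with the paint-bot.  [the old quay: the drill-bot, the paint-bot | the new quay: the cut-bot, the haul-bot, the sort-bot]
7. Drover goes to the new quay with the drill-bot and the paint-bot.  [the old quay: — | the new quay: the cut-bot, the drill-bot, the haul-bot, the paint-bot, the sort-bot]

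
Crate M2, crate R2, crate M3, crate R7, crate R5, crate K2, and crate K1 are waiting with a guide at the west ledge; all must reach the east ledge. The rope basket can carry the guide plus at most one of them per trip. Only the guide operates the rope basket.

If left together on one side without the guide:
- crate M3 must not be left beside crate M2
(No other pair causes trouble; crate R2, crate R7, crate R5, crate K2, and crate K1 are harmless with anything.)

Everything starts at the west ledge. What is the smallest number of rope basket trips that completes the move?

Counting alone: the guide can take at most 1 across per trip to the east ledge, so moving all 7 needs at least 7 loaded trips out, with a return between consecutive ones — at least 13 crossings.
The plan below uses exactly 13 crossings, so it is optimal:
1. Guide goes to the east ledge with crate M2.
2. Guide goes back to the west ledge alone.
3. Guide goes to the east ledge with crate R2.
4. Guide goes back to the west ledge alone.
5. Guide goes to the east ledge with crate R7.
6. Guide goes back to the west ledge alone.
7. Guide goes to the east ledge with crate R5.
8. Guide goes back to the west ledge alone.
9. Guide goes to the east ledge with crate K2.
10. Guide goes back to the west ledge alone.
11. Guide goes to the east ledge with crate K1.
12. Guide goes back to the west ledge alone.
13. Guide goes to the east ledge with crate M3.

13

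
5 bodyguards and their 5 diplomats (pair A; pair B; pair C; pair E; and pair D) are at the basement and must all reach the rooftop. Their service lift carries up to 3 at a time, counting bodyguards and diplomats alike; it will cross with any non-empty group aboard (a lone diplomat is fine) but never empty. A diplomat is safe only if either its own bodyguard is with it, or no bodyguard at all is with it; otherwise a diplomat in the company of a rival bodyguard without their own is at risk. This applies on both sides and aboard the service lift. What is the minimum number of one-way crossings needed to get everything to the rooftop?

Counting alone: each trip to the rooftop takes at most 3 across and each return brings at least 1 back, so after t trips out (and t−1 returns) at most 3t − (t−1) of the 10 are across; that first reaches 10 at t = 5, so at least 9 crossings are needed.
The safety rule pushes this higher. Following every safe sequence of crossings, the most of the 10 that can be at the rooftop as the service lift arrives there on crossing 9 is 9 — never all 10.
So no plan with fewer than 11 crossings exists, and this one achieves 11:
1. bodyguard A and diplomat A cross → the rooftop.
2. bodyguard A crosses ← the basement.
3. diplomat B, diplomat C, and diplomat E cross → the rooftop.
4. diplomat A crosses ← the basement.
5. bodyguard B, bodyguard C, and bodyguard E cross → the rooftop.
6. bodyguard B and diplomat B cross ← the basement.
7. bodyguard A, bodyguard B, and bodyguard D cross → the rooftop.
8. diplomat C crosses ← the basement.
9. diplomat A and diplomat B cross → the rooftop.
10. diplomat A crosses ← the basement.
11. diplomat A, diplomat C, and diplomat D cross → the rooftop.

11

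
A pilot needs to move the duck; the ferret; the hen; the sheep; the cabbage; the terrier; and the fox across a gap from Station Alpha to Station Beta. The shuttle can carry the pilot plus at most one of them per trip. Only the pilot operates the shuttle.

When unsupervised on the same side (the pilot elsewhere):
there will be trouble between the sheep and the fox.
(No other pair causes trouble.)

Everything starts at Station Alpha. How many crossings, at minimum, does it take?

Counting alone: the pilot can take at most 1 across per trip to Station Beta, so moving all 7 needs at least 7 loaded trips out, with a return between consecutive ones — at least 13 crossings.
The plan below uses exactly 13 crossings, so it is optimal:
1. Pilot goes to Station Beta with the sheep.  [Station Alpha: the cabbage, the duck, the ferret, the fox, the hen, the terrier | Station Beta: the sheep]
2. Pilot goes back to Station Alpha alone.  [Station Alpha: the cabbage, the duck, the ferret, the fox, the hen, the terrier | Station Beta: the sheep]
3. Pilot goes to Station Beta with the duck.  [Station Alpha: the cabbage, the ferret, the fox, the hen, the terrier | Station Beta: the duck, the sheep]
4. Pilot goes back to Station Alpha alone.  [Station Alpha: the cabbage, the ferret, the fox, the hen, the terrier | Station Beta: the duck, the sheep]
5. Pilot goes to Station Beta with the ferret.  [Station Alpha: the cabbage, the fox, the hen, the terrier | Station Beta: the duck, the ferret, the sheep]
6. Pilot goes back to Station Alpha alone.  [Station Alpha: the cabbage, the fox, the hen, the terrier | Station Beta: the duck, the ferret, the sheep]
7. Pilot goes to Station Beta with the hen.  [Station Alpha: the cabbage, the fox, the terrier | Station Beta: the duck, the ferret, the hen, the sheep]
8. Pilot goes back to Station Alpha alone.  [Station Alpha: the cabbage, the fox, the terrier | Station Beta: the duck, the ferret, the hen, the sheep]
9. Pilot goes to Station Beta with the cabbage.  [Station Alpha: the fox, the terrier | Station Beta: the cabbage, the duck, the ferret, the hen, the sheep]
10. Pilot goes back to Station Alpha alone.  [Station Alpha: the fox, the terrier | Station Beta: the cabbage, the duck, the ferret, the hen, the sheep]
11. Pilot goes to Station Beta with the terrier.  [Station Alpha: the fox | Station Beta: the cabbage, the duck, the ferret, the hen, the sheep, the terrier]
12. Pilot goes back to Station Alpha alone.  [Station Alpha: the fox | Station Beta: the cabbage, the duck, the ferret, the hen, the sheep, the terrier]
13. Pilot goes to Station Beta with the fox.  [Station Alpha: — | Station Beta: the cabbage, the duck, the ferret, the fox, the hen, the sheep, the terrier]

13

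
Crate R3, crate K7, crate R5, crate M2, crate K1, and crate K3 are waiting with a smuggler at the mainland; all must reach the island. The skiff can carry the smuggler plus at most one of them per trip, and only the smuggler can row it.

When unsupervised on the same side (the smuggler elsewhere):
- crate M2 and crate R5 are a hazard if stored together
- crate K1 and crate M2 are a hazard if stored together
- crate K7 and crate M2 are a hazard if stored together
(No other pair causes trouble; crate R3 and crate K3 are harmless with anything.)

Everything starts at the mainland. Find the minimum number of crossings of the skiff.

impossible

Following every safe sequence of crossings from the start, the most of the 6 that can be at the island as the skiff arrives there on crossings 1, 3, 5, 7 is 1, 2, 3, 4 respectively; the best ever achieved is 4 of 6.
From crossing 9 on, no configuration arises that was not already reachable earlier: only 36 distinct safe configurations (who is on which side, and where the skiff is) can ever be reached, none of them has everyone across, and every continuation just revisits them. So no valid plan exists.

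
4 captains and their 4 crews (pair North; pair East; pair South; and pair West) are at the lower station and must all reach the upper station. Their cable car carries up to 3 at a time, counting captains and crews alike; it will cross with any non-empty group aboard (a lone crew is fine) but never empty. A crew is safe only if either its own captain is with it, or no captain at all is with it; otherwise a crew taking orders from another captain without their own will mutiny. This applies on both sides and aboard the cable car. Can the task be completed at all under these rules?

1. captain North and crew North cross → the upper station.
2. captain North crosses ← the lower station.
3. captain East, captain North, and crew East cross → the upper station.
4. captain North and crew North cross ← the lower station.
5. captain North, captain South, and captain West cross → the upper station.
6. crew East crosses ← the lower station.
7. crew East and crew North cross → the upper station.
8. crew North crosses ← the lower station.
9. crew North, crew South, and crew West cross → the upper station.

Yes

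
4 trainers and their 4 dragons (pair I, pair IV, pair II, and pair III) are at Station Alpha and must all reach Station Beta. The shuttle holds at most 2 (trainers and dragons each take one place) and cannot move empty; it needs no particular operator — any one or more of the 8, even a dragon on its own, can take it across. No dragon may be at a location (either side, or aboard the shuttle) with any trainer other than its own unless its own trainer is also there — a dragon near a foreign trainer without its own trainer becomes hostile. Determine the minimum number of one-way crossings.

Following every safe sequence of crossings from the start, the most of the 8 that can be at Station Beta as the shuttle arrives there on crossings 1, 3, 5 is 2, 3, 4 respectively; the best ever achieved is 4 of 8.
From crossing 7 on, no configuration arises that was not already reachable earlier: only 44 distinct safe configurations (who is on which side, and where the shuttle is) can ever be reached, none of them has everyone across, and every continuation just revisits them. So no valid plan exists.

impossible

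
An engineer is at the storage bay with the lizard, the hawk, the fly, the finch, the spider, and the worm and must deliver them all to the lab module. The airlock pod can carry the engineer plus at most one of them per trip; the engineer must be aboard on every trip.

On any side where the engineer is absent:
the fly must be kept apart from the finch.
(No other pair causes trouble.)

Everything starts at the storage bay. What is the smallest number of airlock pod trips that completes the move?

Counting alone: the engineer can take at most 1 across per trip to the lab module, so moving all 6 needs at least 6 loaded trips out, with a return between consecutive ones — at least 11 crossings.
The plan below uses exactly 11 crossings, so it is optimal:
1. Engineer goes to the lab module with the fly.  [the storage bay: the finch, the hawk, the lizard, the spider, the worm | the lab module: the fly]
2. Engineer goes back to the storage bay alone.  [the storage bay: the finch, the hawk, the lizard, the spider, the worm | the lab module: the fly]
3. Engineer goes to the lab module with the lizard.  [the storage bay: the finch, the hawk, the spider, the worm | the lab module: the fly, the lizard]
4. Engineer goes back to the storage bay alone.  [the storage bay: the finch, the hawk, the spider, the worm | the lab module: the fly, the lizard]
5. Engineer goes to the lab module with the hawk.  [the storage bay: the finch, the spider, the worm | the lab module: the fly, the hawk, the lizard]
6. Engineer goes back to the storage bay alone.  [the storage bay: the finch, the spider, the worm | the lab module: the fly, the hawk, the lizard]
7. Engineer goes to the lab module with the spider.  [the storage bay: the finch, the worm | the lab module: the fly, the hawk, the lizard, the spider]
8. Engineer goes back to the storage bay alone.  [the storage bay: the finch, the worm | the lab module: the fly, the hawk, the lizard, the spider]
9. Engineer goes to the lab module with the worm.  [the storage bay: the finch | the lab module: the fly, the hawk, the lizard, the spider, the worm]
10. Engineer goes back to the storage bay alone.  [the storage bay: the finch | the lab module: the fly, the hawk, the lizard, the spider, the worm]
11. Engineer goes to the lab module with the finch.  [the storage bay: — | the lab module: the finch, the fly, the hawk, the lizard, the spider, the worm]

11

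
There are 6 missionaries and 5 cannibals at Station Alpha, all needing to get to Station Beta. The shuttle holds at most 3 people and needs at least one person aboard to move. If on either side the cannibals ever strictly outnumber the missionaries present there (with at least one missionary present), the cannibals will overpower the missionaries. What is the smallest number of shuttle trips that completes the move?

9

Counting alone: each trip to Station Beta takes at most 3 across and each return brings at least 1 back, so after t trips out (and t−1 returns) at most 3t − (t−1) of the 11 are across; that first reaches 11 at t = 5, so at least 9 crossings are needed.
The plan below uses exactly 9 crossings, so it is optimal:
1. 3 cannibals → Station Beta.  (Station Alpha: 6M 2C; Station Beta: 0M 3C)
2. 1 cannibal ← Station Alpha.  (Station Alpha: 6M 3C; Station Beta: 0M 2C)
3. 3 missionaries → Station Beta.  (Station Alpha: 3M 3C; Station Beta: 3M 2C)
4. 1 missionary ← Station Alpha.  (Station Alpha: 4M 3C; Station Beta: 2M 2C)
5. 2 missionaries and 1 cannibal → Station Beta.  (Station Alpha: 2M 2C; Station Beta: 4M 3C)
6. 1 missionary ← Station Alpha.  (Station Alpha: 3M 2C; Station Beta: 3M 3C)
7. 2 missionaries and 1 cannibal → Station Beta.  (Station Alpha: 1M 1C; Station Beta: 5M 4C)
8. 1 missionary ← Station Alpha.  (Station Alpha: 2M 1C; Station Beta: 4M 4C)
9. 2 missionaries and 1 cannibal → Station Beta.  (Station Alpha: 0M 0C; Station Beta: 6M 5C)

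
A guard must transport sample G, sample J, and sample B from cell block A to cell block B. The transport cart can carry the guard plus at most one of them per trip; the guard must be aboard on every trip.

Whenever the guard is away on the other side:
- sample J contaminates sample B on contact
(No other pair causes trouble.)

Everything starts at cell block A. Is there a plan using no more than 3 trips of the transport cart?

Counting alone: the guard can take at most 1 across per trip to cell block B, so moving all 3 needs at least 3 loaded trips out, with a return between consecutive ones — at least 5 crossings.
Since 3 < 5, 3 crossings cannot be enough. (The shortest complete plan in fact takes 5:)
1. Guard goes to cell block B with sample J.
2. Guard goes back to cell block A alone.
3. Guard goes to cell block B with sample G.
4. Guard goes back to cell block A alone.
5. Guard goes to cell block B with sample B.

No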